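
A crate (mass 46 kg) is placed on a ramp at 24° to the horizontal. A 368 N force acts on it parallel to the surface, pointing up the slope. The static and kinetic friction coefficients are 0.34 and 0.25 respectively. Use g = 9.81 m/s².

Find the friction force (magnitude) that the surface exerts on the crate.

f ≈ 103 N (down the incline)

The normal reaction is N = m g cos θ = 412.2 N.
For equilibrium along the incline the friction force must supply f = m g sin θ − P = 183.5 − 368 = -184.5 N (positive meaning up-slope).
Maximum static friction available: μ_s N = 0.34 × 412.2 = 140.2 N.
|-184.5| exceeds 140.2 N, so the crate slips up-slope; friction is kinetic, f = μ_k N = 0.25×412.2 = 103 N.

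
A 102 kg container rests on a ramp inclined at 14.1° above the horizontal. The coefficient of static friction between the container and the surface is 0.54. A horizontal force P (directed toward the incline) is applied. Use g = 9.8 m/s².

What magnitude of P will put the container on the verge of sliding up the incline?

At impending motion up the slope, friction acts down-slope at its limit: f = μ_s N.
Perpendicular to the incline: N = m g cos θ + P sin θ.
Along the incline: P cos θ = m g sin θ + μ_s N = m g sin θ + μ_s (m g cos θ + P sin θ).
Solving, P (cos θ − μ_s sin θ) = m g (sin θ + μ_s cos θ), so P = 102×9.8×(sin 14.1° + 0.54 cos 14.1°)/(cos 14.1° − 0.54 sin 14.1°) = 1000×0.7673/0.8383 = 915 N.

P ≈ 915 N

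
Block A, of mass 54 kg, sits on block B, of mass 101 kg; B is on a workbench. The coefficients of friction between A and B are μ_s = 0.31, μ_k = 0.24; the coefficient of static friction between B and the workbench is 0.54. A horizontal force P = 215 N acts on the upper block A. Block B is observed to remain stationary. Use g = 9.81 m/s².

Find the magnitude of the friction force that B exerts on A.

Normal force at the A–B interface: N₁ = m_A g = 529.7 N.
So the A–B interface can sustain at most μ_s N₁ = 164.2 N of static friction.
P = 215 N exceeds that limit, so A slips over B and the interface friction becomes kinetic: f₁ = μ_k N₁ = 0.24×529.7 = 127 N.
By Newton's third law B feels 127 N forward from A. With B stationary, the floor's static friction on B balances it: f₂ = 127 N (well within μ_s(m_A+m_B)g = 821.1 N).

f ≈ 127 N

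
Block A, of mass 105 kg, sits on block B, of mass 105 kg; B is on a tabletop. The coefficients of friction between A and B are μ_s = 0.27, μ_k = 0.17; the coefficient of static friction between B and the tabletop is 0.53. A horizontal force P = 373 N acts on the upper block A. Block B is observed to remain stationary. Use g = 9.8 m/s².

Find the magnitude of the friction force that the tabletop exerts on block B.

f ≈ 175 N

Normal force at the A–B interface: N₁ = m_A g = 1029 N.
So the A–B interface can sustain at most μ_s N₁ = 277.8 N of static friction.
Since P = 373 N > 277.8 N, A slides on B; the A–B friction is kinetic: f₁ = μ_k N₁ = 0.17×1029 = 175 N.
B experiences an equal 175 N forward from A (third law). B is in equilibrium, so the floor supplies f₂ = 175 N of static friction (limit μ_s(m_A+m_B)g = 1091 N, not exceeded).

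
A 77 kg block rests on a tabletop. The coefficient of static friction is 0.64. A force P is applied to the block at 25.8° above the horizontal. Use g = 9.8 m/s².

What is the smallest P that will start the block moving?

P ≈ 410 N

N = m g − P sin α (the pull lifts the block).
At impending slip, P cos α = μ_s N = μ_s (m g − P sin α).
Solving: P (cos α + μ_s sin α) = μ_s m g → P = 0.64×755/(cos 25.8° + 0.64 sin 25.8°) = 483/1.179 = 410 N.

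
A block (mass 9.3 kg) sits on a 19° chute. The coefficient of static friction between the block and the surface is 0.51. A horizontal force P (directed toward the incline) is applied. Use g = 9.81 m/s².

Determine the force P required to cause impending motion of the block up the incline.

At impending motion up the slope, friction acts down-slope at its limit: f = μ_s N.
Perpendicular to the incline: N = m g cos θ + P sin θ.
Along the incline: P cos θ = m g sin θ + μ_s N = m g sin θ + μ_s (m g cos θ + P sin θ).
Solving, P (cos θ − μ_s sin θ) = m g (sin θ + μ_s cos θ), so P = 9.3×9.81×(sin 19° + 0.51 cos 19°)/(cos 19° − 0.51 sin 19°) = 91.2×0.8078/0.7795 = 94.5 N.

P ≈ 94.5 N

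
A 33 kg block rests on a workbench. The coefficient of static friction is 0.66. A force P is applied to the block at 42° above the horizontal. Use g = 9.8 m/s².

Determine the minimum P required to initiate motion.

P ≈ 180 N

N = m g − P sin α (the pull lifts the block).
At impending slip, P cos α = μ_s N = μ_s (m g − P sin α).
Solving: P (cos α + μ_s sin α) = μ_s m g → P = 0.66×323/(cos 42° + 0.66 sin 42°) = 213/1.185 = 180 N.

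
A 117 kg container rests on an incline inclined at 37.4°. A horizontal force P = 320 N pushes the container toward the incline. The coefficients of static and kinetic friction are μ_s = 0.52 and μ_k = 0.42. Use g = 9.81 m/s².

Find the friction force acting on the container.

Normal direction: N = m g cos θ + P sin θ = 1106 N.
Along the incline, the net driving force (taking up-slope positive) is P cos θ − m g sin θ = 254.2 − 697.1 = -442.9 N, so equilibrium requires friction f = 442.9 N (up-slope).
Maximum static friction: μ_s N = 0.52 × 1106 = 575.2 N.
|f_req| = 442.9 ≤ 575.2 N → the container is in equilibrium; friction equals the required value.

f ≈ 443 N (up the incline)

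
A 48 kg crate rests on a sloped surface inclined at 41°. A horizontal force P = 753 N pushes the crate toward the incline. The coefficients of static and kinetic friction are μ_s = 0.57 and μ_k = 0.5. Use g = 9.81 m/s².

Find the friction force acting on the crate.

Resolve perpendicular to the incline: N = m g cos θ + P sin θ = 48×9.81×cos 41° + 753×sin 41° = 849.4 N.
Parallel to the incline: P cos θ − m g sin θ = 568.3 − 308.9 = 259.4 N; the friction needed to balance this is 259.4 N acting down the slope.
The limit of static friction is μ_s N = 484.2 N.
|f_req| = 259.4 ≤ 484.2 N → the crate is in equilibrium; friction equals the required value.

f ≈ 259 N (down the incline)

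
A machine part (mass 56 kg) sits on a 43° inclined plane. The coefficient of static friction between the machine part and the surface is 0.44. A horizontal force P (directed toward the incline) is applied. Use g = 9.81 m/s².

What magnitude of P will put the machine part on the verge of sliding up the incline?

P ≈ 1280 N

At impending motion up the slope, friction acts down-slope at its limit: f = μ_s N.
Perpendicular to the incline: N = m g cos θ + P sin θ.
Along the incline: P cos θ = m g sin θ + μ_s N = m g sin θ + μ_s (m g cos θ + P sin θ).
Solving, P (cos θ − μ_s sin θ) = m g (sin θ + μ_s cos θ), so P = 56×9.81×(sin 43° + 0.44 cos 43°)/(cos 43° − 0.44 sin 43°) = 549×1.004/0.4313 = 1280 N.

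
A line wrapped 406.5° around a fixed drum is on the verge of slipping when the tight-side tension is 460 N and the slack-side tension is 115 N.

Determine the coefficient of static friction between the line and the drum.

T₂/T₁ = e^{μβ} → μ = ln(T₂/T₁)/β.
β = 406.5° = 7.095 rad.
μ = ln(460/115)/7.095 = ln(4)/7.095 = 0.195.

μ ≈ 0.195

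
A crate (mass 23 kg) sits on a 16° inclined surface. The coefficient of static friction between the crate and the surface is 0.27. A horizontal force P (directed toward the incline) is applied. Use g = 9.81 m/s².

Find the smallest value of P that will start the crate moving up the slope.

At impending motion up the slope, friction acts down-slope at its limit: f = μ_s N.
Perpendicular to the incline: N = m g cos θ + P sin θ.
Along the incline: P cos θ = m g sin θ + μ_s N = m g sin θ + μ_s (m g cos θ + P sin θ).
Solving, P (cos θ − μ_s sin θ) = m g (sin θ + μ_s cos θ), so P = 23×9.81×(sin 16° + 0.27 cos 16°)/(cos 16° − 0.27 sin 16°) = 226×0.5352/0.8868 = 136 N.

P ≈ 136 N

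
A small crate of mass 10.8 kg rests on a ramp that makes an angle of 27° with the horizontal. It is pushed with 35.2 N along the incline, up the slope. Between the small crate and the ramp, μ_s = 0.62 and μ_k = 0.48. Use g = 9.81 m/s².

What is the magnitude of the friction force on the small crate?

The normal reaction is N = m g cos θ = 94.4 N.
The friction needed for equilibrium is m g sin θ − P = 48.1 − 35.2 = 12.9 N, measured positive up-slope.
Static friction can supply at most μ_s N = 58.53 N.
Since |12.9| ≤ 58.53 N, no slip — friction simply equals what equilibrium demands.

f ≈ 12.9 N (up the incline)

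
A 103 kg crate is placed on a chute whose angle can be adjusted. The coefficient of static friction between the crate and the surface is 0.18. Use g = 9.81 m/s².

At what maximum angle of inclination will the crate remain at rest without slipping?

θ_max ≈ 10.2°

At the slip threshold, m g sin θ = μ_s · m g cos θ, so tan θ = μ_s.
θ_max = arctan(0.18) = 10.2°.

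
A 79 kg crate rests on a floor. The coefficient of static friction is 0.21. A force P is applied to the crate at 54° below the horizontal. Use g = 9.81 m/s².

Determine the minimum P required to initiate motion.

P ≈ 389 N

N = m g + P sin α (the push presses the crate into the floor).
At impending slip, P cos α = μ_s N = μ_s (m g + P sin α).
Solving: P (cos α − μ_s sin α) = μ_s m g → P = 0.21×775/(cos 54° − 0.21 sin 54°) = 163/0.4179 = 389 N.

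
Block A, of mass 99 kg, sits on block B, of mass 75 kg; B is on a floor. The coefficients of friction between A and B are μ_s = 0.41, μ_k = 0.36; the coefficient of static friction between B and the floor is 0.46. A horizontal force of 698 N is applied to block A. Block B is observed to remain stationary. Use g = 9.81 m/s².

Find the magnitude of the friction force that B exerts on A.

f ≈ 350 N

The normal force B exerts on A is simply A's weight, N₁ = 971.2 N.
So the A–B interface can sustain at most μ_s N₁ = 398.2 N of static friction.
Since P = 698 N > 398.2 N, A slides on B; the A–B friction is kinetic: f₁ = μ_k N₁ = 0.36×971.2 = 350 N.
By Newton's third law B feels 350 N forward from A. With B stationary, the floor's static friction on B balances it: f₂ = 350 N (well within μ_s(m_A+m_B)g = 785.2 N).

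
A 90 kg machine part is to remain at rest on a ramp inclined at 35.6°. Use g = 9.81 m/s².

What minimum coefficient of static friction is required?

At the slip threshold m g sin θ = μ_s m g cos θ, so μ_s,min = tan θ.
μ_s,min = tan 35.6° = 0.716.

μ_s,min ≈ 0.716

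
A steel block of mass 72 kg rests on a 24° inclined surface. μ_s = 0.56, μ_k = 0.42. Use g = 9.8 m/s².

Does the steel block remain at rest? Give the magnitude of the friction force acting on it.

f ≈ 287 N

N = m g cos θ = 645 N.
Down-slope weight component: m g sin θ = 287 N.
μ_s N = 361 N.
287 ≤ 361 N, so it stays put; friction = 287 N.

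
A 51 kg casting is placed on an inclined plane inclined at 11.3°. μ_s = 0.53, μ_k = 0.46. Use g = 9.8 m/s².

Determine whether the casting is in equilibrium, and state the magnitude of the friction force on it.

f ≈ 97.9 N

N = m g cos θ = 490 N.
Down-slope weight component: m g sin θ = 97.9 N.
μ_s N = 260 N.
97.9 ≤ 260 N, so it stays put; friction = 97.9 N.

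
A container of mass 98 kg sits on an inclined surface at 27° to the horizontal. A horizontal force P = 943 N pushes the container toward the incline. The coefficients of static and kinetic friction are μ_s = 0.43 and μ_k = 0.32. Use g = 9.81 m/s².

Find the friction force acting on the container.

The horizontal push has a component P sin θ into the surface, so N = m g cos θ + P sin θ = 856.6 + 428.1 = 1285 N.
Parallel to the incline: P cos θ − m g sin θ = 840.2 − 436.5 = 403.8 N; the friction needed to balance this is 403.8 N acting down the slope.
Maximum static friction: μ_s N = 0.43 × 1285 = 552.4 N.
|f_req| = 403.8 ≤ 552.4 N → the container is in equilibrium; friction equals the required value.

f ≈ 404 N (down the incline)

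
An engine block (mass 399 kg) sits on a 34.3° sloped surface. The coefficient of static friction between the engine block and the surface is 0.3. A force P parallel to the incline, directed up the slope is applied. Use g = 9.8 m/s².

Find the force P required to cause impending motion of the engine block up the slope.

P ≈ 3170 N

At impending motion up the slope, friction acts down-slope at its limit: f = μ_s N.
P is parallel to the surface, so N = m g cos θ = 3230 N.
Along the incline: P = m g sin θ + μ_s N = 2200 + 0.3×3230 = 3170 N.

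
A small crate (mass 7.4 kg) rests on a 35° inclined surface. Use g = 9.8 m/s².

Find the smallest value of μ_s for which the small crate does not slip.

μ_s,min ≈ 0.7

At the slip threshold m g sin θ = μ_s m g cos θ, so μ_s,min = tan θ.
μ_s,min = tan 35° = 0.7.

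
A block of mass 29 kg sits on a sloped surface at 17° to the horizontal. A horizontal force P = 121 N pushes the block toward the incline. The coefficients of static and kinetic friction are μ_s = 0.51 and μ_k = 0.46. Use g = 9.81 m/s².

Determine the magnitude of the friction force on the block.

f ≈ 32.5 N (down the incline)

The horizontal push has a component P sin θ into the surface, so N = m g cos θ + P sin θ = 272.1 + 35.38 = 307.4 N.
Parallel to the incline: P cos θ − m g sin θ = 115.7 − 83.18 = 32.54 N; the friction needed to balance this is 32.54 N acting down the slope.
The limit of static friction is μ_s N = 156.8 N.
Since 32.54 N is within the 156.8 N limit, the block stays put and friction is exactly 32.5 N.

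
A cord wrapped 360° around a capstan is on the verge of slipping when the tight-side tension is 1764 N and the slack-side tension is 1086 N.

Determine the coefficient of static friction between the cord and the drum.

μ ≈ 0.0772

T₂/T₁ = e^{μβ} → μ = ln(T₂/T₁)/β.
β = 360° = 6.283 rad.
μ = ln(1764/1086)/6.283 = ln(1.624)/6.283 = 0.0772.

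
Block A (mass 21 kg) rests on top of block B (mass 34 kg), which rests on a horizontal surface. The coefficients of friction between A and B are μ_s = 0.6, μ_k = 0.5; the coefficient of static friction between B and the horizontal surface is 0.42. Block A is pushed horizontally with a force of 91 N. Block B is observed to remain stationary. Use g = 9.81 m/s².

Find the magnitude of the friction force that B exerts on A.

f ≈ 91 N

Between the blocks, N₁ = m_A g = 206 N.
Maximum static friction on A from B: μ_s N₁ = 0.6×206 = 123.6 N.
P = 91 N is within that limit, so A and B move together (both at rest); the A–B friction is simply f₁ = P = 91 N.
By Newton's third law B feels 91 N forward from A. With B stationary, the floor's static friction on B balances it: f₂ = 91 N (well within μ_s(m_A+m_B)g = 226.6 N).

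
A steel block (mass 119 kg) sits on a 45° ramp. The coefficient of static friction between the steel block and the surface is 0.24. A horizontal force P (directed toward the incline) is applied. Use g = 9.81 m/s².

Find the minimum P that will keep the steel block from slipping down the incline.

P_min ≈ 715 N

The steel block tends to slide down (tan θ > μ_s), so at the point of impending slip friction acts up-slope at its limit: f = μ_s N.
Perpendicular to the incline: N = m g cos θ + P sin θ.
Along the incline: P cos θ + μ_s N = m g sin θ, i.e. P cos θ + μ_s (m g cos θ + P sin θ) = m g sin θ.
Solving, P (cos θ + μ_s sin θ) = m g (sin θ − μ_s cos θ), so P = 1170×0.5374/0.8768 = 715 N.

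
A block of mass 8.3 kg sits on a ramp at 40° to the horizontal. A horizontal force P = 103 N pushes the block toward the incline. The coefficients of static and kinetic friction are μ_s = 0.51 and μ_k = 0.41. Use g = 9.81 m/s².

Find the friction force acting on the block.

Resolve perpendicular to the incline: N = m g cos θ + P sin θ = 8.3×9.81×cos 40° + 103×sin 40° = 128.6 N.
Along the incline, the net driving force (taking up-slope positive) is P cos θ − m g sin θ = 78.9 − 52.34 = 26.56 N, so equilibrium requires friction f = -26.56 N (down-slope).
Maximum static friction: μ_s N = 0.51 × 128.6 = 65.58 N.
|f_req| = 26.56 ≤ 65.58 N → the block is in equilibrium; friction equals the required value.

f ≈ 26.6 N (down the incline)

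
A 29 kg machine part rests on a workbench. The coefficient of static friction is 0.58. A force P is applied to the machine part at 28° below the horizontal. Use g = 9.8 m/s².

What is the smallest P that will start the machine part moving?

P ≈ 270 N

N = m g + P sin α (the push presses the machine part into the workbench).
At impending slip, P cos α = μ_s N = μ_s (m g + P sin α).
Solving: P (cos α − μ_s sin α) = μ_s m g → P = 0.58×284/(cos 28° − 0.58 sin 28°) = 165/0.6107 = 270 N.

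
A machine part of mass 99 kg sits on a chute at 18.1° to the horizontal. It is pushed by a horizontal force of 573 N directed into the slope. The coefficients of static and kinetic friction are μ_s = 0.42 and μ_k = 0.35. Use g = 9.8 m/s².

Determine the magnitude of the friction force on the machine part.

f ≈ 243 N (down the incline)

Resolve perpendicular to the incline: N = m g cos θ + P sin θ = 99×9.8×cos 18.1° + 573×sin 18.1° = 1100 N.
Along the incline, the net driving force (taking up-slope positive) is P cos θ − m g sin θ = 544.6 − 301.4 = 243.2 N, so equilibrium requires friction f = -243.2 N (down-slope).
Maximum static friction: μ_s N = 0.42 × 1100 = 462.1 N.
|f_req| = 243.2 ≤ 462.1 N → the machine part is in equilibrium; friction equals the required value.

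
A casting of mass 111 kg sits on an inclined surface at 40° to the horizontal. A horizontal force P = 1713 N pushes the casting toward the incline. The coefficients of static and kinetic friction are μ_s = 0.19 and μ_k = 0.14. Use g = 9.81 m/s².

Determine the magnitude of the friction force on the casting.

The horizontal push has a component P sin θ into the surface, so N = m g cos θ + P sin θ = 834.2 + 1101 = 1935 N.
Along the incline, the net driving force (taking up-slope positive) is P cos θ − m g sin θ = 1312 − 699.9 = 612.3 N, so equilibrium requires friction f = -612.3 N (down-slope).
The limit of static friction is μ_s N = 367.7 N.
|f_req| = 612.3 > 367.7 N → the casting slides up the incline; f = μ_k N = 0.14 × 1935 = 271 N.

f ≈ 271 N (down the incline)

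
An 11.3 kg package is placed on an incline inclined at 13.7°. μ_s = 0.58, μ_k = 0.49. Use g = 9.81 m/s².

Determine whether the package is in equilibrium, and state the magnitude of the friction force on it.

f ≈ 26.3 N

N = m g cos θ = 108 N.
Down-slope weight component: m g sin θ = 26.3 N.
μ_s N = 62.5 N.
26.3 ≤ 62.5 N, so it stays put; friction = 26.3 N.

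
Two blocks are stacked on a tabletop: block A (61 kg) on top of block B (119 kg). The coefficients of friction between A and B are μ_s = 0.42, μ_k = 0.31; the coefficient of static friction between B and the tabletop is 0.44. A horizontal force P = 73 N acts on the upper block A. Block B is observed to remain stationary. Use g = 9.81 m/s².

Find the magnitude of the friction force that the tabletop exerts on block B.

f ≈ 73 N

Normal force at the A–B interface: N₁ = m_A g = 598.4 N.
So the A–B interface can sustain at most μ_s N₁ = 251.3 N of static friction.
Since P = 73 N ≤ 251.3 N, A does not slip on B; friction on A equals P = 73 N.
By Newton's third law B feels 73 N forward from A. With B stationary, the floor's static friction on B balances it: f₂ = 73 N (well within μ_s(m_A+m_B)g = 777 N).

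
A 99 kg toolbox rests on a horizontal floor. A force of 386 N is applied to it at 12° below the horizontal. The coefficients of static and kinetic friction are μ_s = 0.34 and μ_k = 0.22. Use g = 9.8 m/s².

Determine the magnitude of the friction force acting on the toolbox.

The vertical component of P adds to the normal force: N = m g + P sin α = 970.2 + 80.25 = 1050 N.
For equilibrium, f = P cos α = 386×cos 12° = 377.6 N.
μ_s N = 0.34 × 1050 = 357.2 N.
The required friction exceeds μ_s N, so the toolbox moves and f = μ_k N = 231 N.

f ≈ 231 N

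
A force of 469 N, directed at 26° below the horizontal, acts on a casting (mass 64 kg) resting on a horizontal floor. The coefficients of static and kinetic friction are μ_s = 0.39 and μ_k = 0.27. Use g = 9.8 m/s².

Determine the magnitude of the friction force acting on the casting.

Vertical equilibrium gives N = m g + P sin α = 832.8 N.
Horizontally, friction must balance P cos α = 421.5 N.
μ_s N = 0.39 × 832.8 = 324.8 N.
The required friction exceeds μ_s N, so the casting moves and f = μ_k N = 225 N.

f ≈ 225 N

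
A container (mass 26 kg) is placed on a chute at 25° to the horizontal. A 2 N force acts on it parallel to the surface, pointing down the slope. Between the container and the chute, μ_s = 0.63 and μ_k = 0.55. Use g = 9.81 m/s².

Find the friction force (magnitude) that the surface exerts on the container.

Normal force: N = m g cos θ = 26 × 9.81 × cos 25° = 231.2 N.
For equilibrium along the incline the friction force must supply f = m g sin θ + P = 107.8 + 2 = 109.8 N (positive meaning up-slope).
Maximum static friction available: μ_s N = 0.63 × 231.2 = 145.6 N.
Since |109.8| ≤ 145.6 N, no slip — friction simply equals what equilibrium demands.

f ≈ 110 N (up the incline)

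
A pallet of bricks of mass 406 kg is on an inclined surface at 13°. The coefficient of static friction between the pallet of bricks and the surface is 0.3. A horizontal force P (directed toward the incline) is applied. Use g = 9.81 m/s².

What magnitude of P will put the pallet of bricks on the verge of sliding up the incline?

P ≈ 2270 N

At impending motion up the slope, friction acts down-slope at its limit: f = μ_s N.
Perpendicular to the incline: N = m g cos θ + P sin θ.
Along the incline: P cos θ = m g sin θ + μ_s N = m g sin θ + μ_s (m g cos θ + P sin θ).
Solving, P (cos θ − μ_s sin θ) = m g (sin θ + μ_s cos θ), so P = 406×9.81×(sin 13° + 0.3 cos 13°)/(cos 13° − 0.3 sin 13°) = 3980×0.5173/0.9069 = 2270 N.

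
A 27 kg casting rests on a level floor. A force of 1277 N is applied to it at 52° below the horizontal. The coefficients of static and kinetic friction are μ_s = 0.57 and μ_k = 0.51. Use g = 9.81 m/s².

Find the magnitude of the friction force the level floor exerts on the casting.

f ≈ 648 N

Vertical equilibrium gives N = m g + P sin α = 1271 N.
For equilibrium, f = P cos α = 1277×cos 52° = 786.2 N.
μ_s N = 0.57 × 1271 = 724.6 N.
786.2 > 724.6 N → the casting slides; f = μ_k N = 0.51×1271 = 648 N.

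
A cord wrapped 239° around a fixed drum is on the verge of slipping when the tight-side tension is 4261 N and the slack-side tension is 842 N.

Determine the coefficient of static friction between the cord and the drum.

μ ≈ 0.389

T₂/T₁ = e^{μβ} → μ = ln(T₂/T₁)/β.
β = 239° = 4.171 rad.
μ = ln(4261/842)/4.171 = ln(5.061)/4.171 = 0.389.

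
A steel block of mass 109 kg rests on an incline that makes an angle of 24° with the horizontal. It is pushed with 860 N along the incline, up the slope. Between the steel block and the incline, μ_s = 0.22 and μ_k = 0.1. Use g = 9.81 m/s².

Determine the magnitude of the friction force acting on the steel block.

The normal reaction is N = m g cos θ = 976.8 N.
For equilibrium along the incline the friction force must supply f = m g sin θ − P = 434.9 − 860 = -425.1 N (positive meaning up-slope).
Static friction can supply at most μ_s N = 214.9 N.
Since |-425.1| > 214.9 N, static friction cannot hold it; the steel block slides up the incline and kinetic friction applies: f = μ_k N = 0.1 × 976.8 = 97.7 N.

f ≈ 97.7 N (down the incline)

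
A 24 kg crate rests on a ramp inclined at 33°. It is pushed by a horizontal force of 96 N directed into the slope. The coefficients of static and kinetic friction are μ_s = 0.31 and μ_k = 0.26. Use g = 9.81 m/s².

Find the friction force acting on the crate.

f ≈ 47.7 N (up the incline)

The horizontal push has a component P sin θ into the surface, so N = m g cos θ + P sin θ = 197.5 + 52.29 = 249.7 N.
Along the incline, the net driving force (taking up-slope positive) is P cos θ − m g sin θ = 80.51 − 128.2 = -47.72 N, so equilibrium requires friction f = 47.72 N (up-slope).
Maximum static friction: μ_s N = 0.31 × 249.7 = 77.42 N.
|f_req| = 47.72 ≤ 77.42 N → the crate is in equilibrium; friction equals the required value.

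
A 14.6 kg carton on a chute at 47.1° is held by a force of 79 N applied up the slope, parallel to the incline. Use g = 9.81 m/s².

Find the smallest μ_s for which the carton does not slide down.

μ_s,min ≈ 0.266

N = m g cos θ = 97.5 N.
Friction must make up the shortfall along the incline: f = m g sin θ − P = 104.9 − 79 = 25.92 N.
At the threshold f = μ_s N, so μ_s,min = 25.92/97.5 = 0.266.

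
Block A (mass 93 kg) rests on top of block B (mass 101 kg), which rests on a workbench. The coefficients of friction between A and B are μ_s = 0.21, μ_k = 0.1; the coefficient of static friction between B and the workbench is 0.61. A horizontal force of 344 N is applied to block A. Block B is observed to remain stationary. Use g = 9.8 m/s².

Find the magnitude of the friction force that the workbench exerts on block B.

Between the blocks, N₁ = m_A g = 911.4 N.
Maximum static friction on A from B: μ_s N₁ = 0.21×911.4 = 191.4 N.
P = 344 N exceeds that limit, so A slips over B and the interface friction becomes kinetic: f₁ = μ_k N₁ = 0.1×911.4 = 91.1 N.
By Newton's third law B feels 91.1 N forward from A. With B stationary, the floor's static friction on B balances it: f₂ = 91.1 N (well within μ_s(m_A+m_B)g = 1160 N).

f ≈ 91.1 N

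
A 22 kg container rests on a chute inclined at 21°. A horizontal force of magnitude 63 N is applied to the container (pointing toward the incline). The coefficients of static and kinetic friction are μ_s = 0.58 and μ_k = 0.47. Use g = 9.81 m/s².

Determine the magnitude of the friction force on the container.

The horizontal push has a component P sin θ into the surface, so N = m g cos θ + P sin θ = 201.5 + 22.58 = 224.1 N.
Parallel to the incline: P cos θ − m g sin θ = 58.82 − 77.34 = -18.53 N; the friction needed to balance this is 18.53 N acting up the slope.
The limit of static friction is μ_s N = 130 N.
Since 18.53 N is within the 130 N limit, the container stays put and friction is exactly 18.5 N.

f ≈ 18.5 N (up the incline)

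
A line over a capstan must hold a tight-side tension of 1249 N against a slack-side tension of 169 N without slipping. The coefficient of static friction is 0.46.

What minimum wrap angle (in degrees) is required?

β_min ≈ 249°

T₂/T₁ = e^{μβ} → β = ln(T₂/T₁)/μ.
β = ln(1249/169)/0.46 = 2/0.46 = 4.348 rad.
In degrees: β = 4.348 × 180/π = 249°.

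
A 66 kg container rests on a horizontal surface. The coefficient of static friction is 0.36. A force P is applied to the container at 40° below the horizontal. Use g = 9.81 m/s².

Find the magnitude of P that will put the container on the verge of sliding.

P ≈ 436 N

N = m g + P sin α (the push presses the container into the horizontal surface).
At impending slip, P cos α = μ_s N = μ_s (m g + P sin α).
Solving: P (cos α − μ_s sin α) = μ_s m g → P = 0.36×647/(cos 40° − 0.36 sin 40°) = 233/0.5346 = 436 N.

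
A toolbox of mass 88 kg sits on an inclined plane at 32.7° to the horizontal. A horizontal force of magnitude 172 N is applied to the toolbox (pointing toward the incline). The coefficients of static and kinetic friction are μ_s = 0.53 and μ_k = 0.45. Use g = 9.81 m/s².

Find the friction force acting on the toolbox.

Normal direction: N = m g cos θ + P sin θ = 819.4 N.
Parallel to the incline: P cos θ − m g sin θ = 144.7 − 466.4 = -321.6 N; the friction needed to balance this is 321.6 N acting up the slope.
Maximum static friction: μ_s N = 0.53 × 819.4 = 434.3 N.
Since 321.6 N is within the 434.3 N limit, the toolbox stays put and friction is exactly 322 N.

f ≈ 322 N (up the incline)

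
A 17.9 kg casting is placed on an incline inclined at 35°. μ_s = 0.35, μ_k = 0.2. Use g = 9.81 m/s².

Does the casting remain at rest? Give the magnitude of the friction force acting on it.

N = m g cos θ = 144 N.
Down-slope weight component: m g sin θ = 101 N.
μ_s N = 50.3 N.
101 > 50.3 N, so it slides; kinetic friction f = μ_k N = 0.2×144 = 28.8 N.

f ≈ 28.8 N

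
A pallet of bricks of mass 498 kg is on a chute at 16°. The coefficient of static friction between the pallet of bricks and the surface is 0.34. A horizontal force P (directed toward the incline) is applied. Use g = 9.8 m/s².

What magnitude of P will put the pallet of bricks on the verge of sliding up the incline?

P ≈ 3390 N

At impending motion up the slope, friction acts down-slope at its limit: f = μ_s N.
Perpendicular to the incline: N = m g cos θ + P sin θ.
Along the incline: P cos θ = m g sin θ + μ_s N = m g sin θ + μ_s (m g cos θ + P sin θ).
Solving, P (cos θ − μ_s sin θ) = m g (sin θ + μ_s cos θ), so P = 498×9.8×(sin 16° + 0.34 cos 16°)/(cos 16° − 0.34 sin 16°) = 4880×0.6025/0.8675 = 3390 N.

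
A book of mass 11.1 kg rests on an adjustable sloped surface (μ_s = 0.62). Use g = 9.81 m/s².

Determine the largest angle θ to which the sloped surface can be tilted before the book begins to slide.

At the slip threshold, m g sin θ = μ_s · m g cos θ, so tan θ = μ_s.
θ_max = arctan(0.62) = 31.8°.

θ_max ≈ 31.8°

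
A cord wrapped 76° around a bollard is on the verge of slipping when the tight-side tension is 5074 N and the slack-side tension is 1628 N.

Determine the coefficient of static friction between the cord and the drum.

μ ≈ 0.857

T₂/T₁ = e^{μβ} → μ = ln(T₂/T₁)/β.
β = 76° = 1.326 rad.
μ = ln(5074/1628)/1.326 = ln(3.117)/1.326 = 0.857.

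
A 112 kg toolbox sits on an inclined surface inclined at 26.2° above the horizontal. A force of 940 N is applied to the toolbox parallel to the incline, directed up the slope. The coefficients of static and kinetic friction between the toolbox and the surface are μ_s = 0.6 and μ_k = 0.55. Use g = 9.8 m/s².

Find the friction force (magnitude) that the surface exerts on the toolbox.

f ≈ 455 N (down the incline)

Perpendicular to the surface, N = m g cos θ = 112·9.8·cos 26.2° = 984.8 N.
For equilibrium along the incline the friction force must supply f = m g sin θ − P = 484.6 − 940 = -455.4 N (positive meaning up-slope).
The static-friction ceiling is μ_s N = 0.6 × 984.8 = 590.9 N.
Since |-455.4| ≤ 590.9 N, static friction is sufficient; f equals the required value, not μ_s N.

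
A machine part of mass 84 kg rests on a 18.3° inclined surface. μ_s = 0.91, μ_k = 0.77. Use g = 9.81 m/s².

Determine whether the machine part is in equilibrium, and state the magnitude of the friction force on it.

N = m g cos θ = 782 N.
Down-slope weight component: m g sin θ = 259 N.
μ_s N = 712 N.
259 ≤ 712 N, so it stays put; friction = 259 N.

f ≈ 259 N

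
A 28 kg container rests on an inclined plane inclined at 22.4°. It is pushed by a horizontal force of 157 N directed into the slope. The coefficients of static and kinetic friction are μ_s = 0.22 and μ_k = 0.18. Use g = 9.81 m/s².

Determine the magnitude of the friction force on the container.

f ≈ 40.5 N (down the incline)

Resolve perpendicular to the incline: N = m g cos θ + P sin θ = 28×9.81×cos 22.4° + 157×sin 22.4° = 313.8 N.
Parallel to the incline: P cos θ − m g sin θ = 145.2 − 104.7 = 40.48 N; the friction needed to balance this is 40.48 N acting down the slope.
Maximum static friction: μ_s N = 0.22 × 313.8 = 69.03 N.
Since 40.48 N is within the 69.03 N limit, the container stays put and friction is exactly 40.5 N.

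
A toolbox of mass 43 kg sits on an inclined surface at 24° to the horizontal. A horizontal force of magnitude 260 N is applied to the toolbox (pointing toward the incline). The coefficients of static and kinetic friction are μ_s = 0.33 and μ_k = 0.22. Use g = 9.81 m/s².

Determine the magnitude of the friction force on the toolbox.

f ≈ 65.9 N (down the incline)

Normal direction: N = m g cos θ + P sin θ = 491.1 N.
Parallel to the incline: P cos θ − m g sin θ = 237.5 − 171.6 = 65.95 N; the friction needed to balance this is 65.95 N acting down the slope.
Maximum static friction: μ_s N = 0.33 × 491.1 = 162.1 N.
Since 65.95 N is within the 162.1 N limit, the toolbox stays put and friction is exactly 65.9 N.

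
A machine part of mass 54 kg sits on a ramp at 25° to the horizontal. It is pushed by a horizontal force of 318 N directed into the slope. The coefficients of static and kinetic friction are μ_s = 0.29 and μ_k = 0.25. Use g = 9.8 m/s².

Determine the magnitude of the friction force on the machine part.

Normal direction: N = m g cos θ + P sin θ = 614 N.
Along the incline, the net driving force (taking up-slope positive) is P cos θ − m g sin θ = 288.2 − 223.6 = 64.56 N, so equilibrium requires friction f = -64.56 N (down-slope).
The limit of static friction is μ_s N = 178.1 N.
Since 64.56 N is within the 178.1 N limit, the machine part stays put and friction is exactly 64.6 N.

f ≈ 64.6 N (down the incline)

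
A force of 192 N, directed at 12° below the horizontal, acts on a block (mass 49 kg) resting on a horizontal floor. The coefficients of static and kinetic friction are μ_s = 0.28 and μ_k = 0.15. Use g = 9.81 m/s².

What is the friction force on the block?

The vertical component of P adds to the normal force: N = m g + P sin α = 480.7 + 39.92 = 520.6 N.
Horizontally, friction must balance P cos α = 187.8 N.
μ_s N = 0.28 × 520.6 = 145.8 N.
187.8 > 145.8 N → the block slides; f = μ_k N = 0.15×520.6 = 78.1 N.

f ≈ 78.1 N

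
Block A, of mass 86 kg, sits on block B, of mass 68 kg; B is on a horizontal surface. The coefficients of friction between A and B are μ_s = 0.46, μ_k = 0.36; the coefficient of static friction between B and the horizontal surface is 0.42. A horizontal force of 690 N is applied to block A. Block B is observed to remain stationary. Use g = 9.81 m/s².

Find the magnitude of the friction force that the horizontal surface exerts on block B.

Between the blocks, N₁ = m_A g = 843.7 N.
So the A–B interface can sustain at most μ_s N₁ = 388.1 N of static friction.
Since P = 690 N > 388.1 N, A slides on B; the A–B friction is kinetic: f₁ = μ_k N₁ = 0.36×843.7 = 304 N.
B experiences an equal 304 N forward from A (third law). B is in equilibrium, so the floor supplies f₂ = 304 N of static friction (limit μ_s(m_A+m_B)g = 634.5 N, not exceeded).

f ≈ 304 N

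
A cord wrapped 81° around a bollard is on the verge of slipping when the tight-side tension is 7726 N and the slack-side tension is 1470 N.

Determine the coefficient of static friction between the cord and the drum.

T₂/T₁ = e^{μβ} → μ = ln(T₂/T₁)/β.
β = 81° = 1.414 rad.
μ = ln(7726/1470)/1.414 = ln(5.256)/1.414 = 1.17.

μ ≈ 1.17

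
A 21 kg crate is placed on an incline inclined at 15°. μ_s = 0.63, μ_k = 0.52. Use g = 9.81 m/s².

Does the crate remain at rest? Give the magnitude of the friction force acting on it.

f ≈ 53.3 N

N = m g cos θ = 199 N.
Down-slope weight component: m g sin θ = 53.3 N.
μ_s N = 125 N.
53.3 ≤ 125 N, so it stays put; friction = 53.3 N.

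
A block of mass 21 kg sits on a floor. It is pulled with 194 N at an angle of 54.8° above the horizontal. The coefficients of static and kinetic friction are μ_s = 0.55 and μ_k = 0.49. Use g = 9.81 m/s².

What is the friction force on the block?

f ≈ 23.3 N

N = m g − P sin α = 206 − 194×sin 54.8° = 47.48 N.
The horizontal driving force is P cos α = 111.8 N, so equilibrium needs friction f = 111.8 N.
The static-friction limit is μ_s N = 26.12 N.
111.8 > 26.12 N → the block slides; f = μ_k N = 0.49×47.48 = 23.3 N.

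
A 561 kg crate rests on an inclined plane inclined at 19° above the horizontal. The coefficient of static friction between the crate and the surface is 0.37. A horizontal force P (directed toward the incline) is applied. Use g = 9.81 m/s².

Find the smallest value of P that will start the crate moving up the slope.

P ≈ 4510 N

At impending motion up the slope, friction acts down-slope at its limit: f = μ_s N.
Perpendicular to the incline: N = m g cos θ + P sin θ.
Along the incline: P cos θ = m g sin θ + μ_s N = m g sin θ + μ_s (m g cos θ + P sin θ).
Solving, P (cos θ − μ_s sin θ) = m g (sin θ + μ_s cos θ), so P = 561×9.81×(sin 19° + 0.37 cos 19°)/(cos 19° − 0.37 sin 19°) = 5500×0.6754/0.8251 = 4510 N.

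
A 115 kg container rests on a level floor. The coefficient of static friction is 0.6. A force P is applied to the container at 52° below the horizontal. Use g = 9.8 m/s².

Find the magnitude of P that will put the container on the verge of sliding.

P ≈ 4730 N

N = m g + P sin α (the push presses the container into the level floor).
At impending slip, P cos α = μ_s N = μ_s (m g + P sin α).
Solving: P (cos α − μ_s sin α) = μ_s m g → P = 0.6×1130/(cos 52° − 0.6 sin 52°) = 676/0.1429 = 4730 N.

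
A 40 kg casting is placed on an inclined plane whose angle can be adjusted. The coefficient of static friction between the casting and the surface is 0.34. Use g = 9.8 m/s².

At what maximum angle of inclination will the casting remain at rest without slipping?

At the slip threshold, m g sin θ = μ_s · m g cos θ, so tan θ = μ_s.
θ_max = arctan(0.34) = 18.8°.

θ_max ≈ 18.8°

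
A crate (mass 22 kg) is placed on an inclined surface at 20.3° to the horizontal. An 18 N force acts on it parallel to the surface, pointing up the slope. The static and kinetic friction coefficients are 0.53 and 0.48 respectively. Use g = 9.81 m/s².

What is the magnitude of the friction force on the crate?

Perpendicular to the surface, N = m g cos θ = 22·9.81·cos 20.3° = 202.4 N.
For equilibrium along the incline the friction force must supply f = m g sin θ − P = 74.88 − 18 = 56.88 N (positive meaning up-slope).
The static-friction ceiling is μ_s N = 0.53 × 202.4 = 107.3 N.
Since |56.88| ≤ 107.3 N, static friction is sufficient; f equals the required value, not μ_s N.

f ≈ 56.9 N (up the incline)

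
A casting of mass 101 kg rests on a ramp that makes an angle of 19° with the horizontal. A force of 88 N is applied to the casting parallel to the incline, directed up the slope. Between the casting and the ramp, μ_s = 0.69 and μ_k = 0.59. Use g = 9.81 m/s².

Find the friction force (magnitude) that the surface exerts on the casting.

f ≈ 235 N (up the incline)

The normal reaction is N = m g cos θ = 936.8 N.
For equilibrium along the incline the friction force must supply f = m g sin θ − P = 322.6 − 88 = 234.6 N (positive meaning up-slope).
The static-friction ceiling is μ_s N = 0.69 × 936.8 = 646.4 N.
Since |234.6| ≤ 646.4 N, static friction is sufficient; f equals the required value, not μ_s N.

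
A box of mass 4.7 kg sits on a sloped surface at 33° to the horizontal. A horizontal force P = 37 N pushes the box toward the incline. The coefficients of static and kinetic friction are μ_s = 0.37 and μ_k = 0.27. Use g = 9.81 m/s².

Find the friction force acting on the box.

Resolve perpendicular to the incline: N = m g cos θ + P sin θ = 4.7×9.81×cos 33° + 37×sin 33° = 58.82 N.
Along the incline, the net driving force (taking up-slope positive) is P cos θ − m g sin θ = 31.03 − 25.11 = 5.919 N, so equilibrium requires friction f = -5.919 N (down-slope).
Maximum static friction: μ_s N = 0.37 × 58.82 = 21.76 N.
|f_req| = 5.919 ≤ 21.76 N → the box is in equilibrium; friction equals the required value.

f ≈ 5.92 N (down the incline)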